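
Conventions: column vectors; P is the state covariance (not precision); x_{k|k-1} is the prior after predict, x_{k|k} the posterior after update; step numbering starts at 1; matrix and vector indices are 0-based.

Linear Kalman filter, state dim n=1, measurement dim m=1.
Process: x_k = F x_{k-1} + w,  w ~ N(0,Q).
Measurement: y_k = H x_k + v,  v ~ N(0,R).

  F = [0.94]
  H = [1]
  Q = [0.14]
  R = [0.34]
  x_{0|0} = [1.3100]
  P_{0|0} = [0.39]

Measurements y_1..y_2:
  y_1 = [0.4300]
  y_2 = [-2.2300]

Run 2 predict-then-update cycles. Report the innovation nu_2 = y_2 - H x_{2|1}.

innov = [-2.9448]

step 1: x^-=[1.2314]  P^-=[0.4846]  S=[0.8246]  K=[0.5877]  nu=[-0.8014]  x^+=[0.7604]  P^+=[0.1998]
step 2: x^-=[0.7148]  P^-=[0.3166]  S=[0.6566]  K=[0.4821]  nu=[-2.9448]  x^+=[-0.7050]  P^+=[0.1639]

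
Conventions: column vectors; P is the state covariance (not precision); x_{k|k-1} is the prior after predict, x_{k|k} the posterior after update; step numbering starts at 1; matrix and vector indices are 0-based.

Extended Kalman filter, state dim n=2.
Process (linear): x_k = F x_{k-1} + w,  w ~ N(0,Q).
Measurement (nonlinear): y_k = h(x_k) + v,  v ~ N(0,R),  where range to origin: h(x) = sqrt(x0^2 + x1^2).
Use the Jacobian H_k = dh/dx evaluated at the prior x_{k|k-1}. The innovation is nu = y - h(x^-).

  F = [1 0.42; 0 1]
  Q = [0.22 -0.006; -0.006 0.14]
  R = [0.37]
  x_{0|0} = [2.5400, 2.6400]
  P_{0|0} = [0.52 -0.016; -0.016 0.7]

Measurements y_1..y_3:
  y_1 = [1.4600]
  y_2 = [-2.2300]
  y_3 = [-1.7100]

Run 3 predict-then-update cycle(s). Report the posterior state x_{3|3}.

step 1: x^-=[3.6488, 2.6400]  P^-=[0.8500 0.2720; 0.2720 0.8400]  H_jac=[0.8102 0.5862]  S=[1.4749]  K=[0.5750; 0.4832]  nu=[-3.0437]  x^+=[1.8986, 1.1691]  P^+=[0.3623 -0.1379; -0.1379 0.4956]
step 2: x^-=[2.3896, 1.1691]  P^-=[0.5540 0.0643; 0.0643 0.6356]  H_jac=[0.8983 0.4395]  S=[0.9905]  K=[0.5309; 0.3403]  nu=[-4.8903]  x^+=[-0.2067, -0.4950]  P^+=[0.2748 -0.1147; -0.1147 0.5209]
step 3: x^-=[-0.4146, -0.4950]  P^-=[0.4903 0.0981; 0.0981 0.6609]  H_jac=[-0.6421 -0.7666]  S=[1.0571]  K=[-0.3690; -0.5388]  nu=[-2.3557]  x^+=[0.4546, 0.7743]  P^+=[0.3464 -0.1121; -0.1121 0.3539]

x_post = [0.4546, 0.7743]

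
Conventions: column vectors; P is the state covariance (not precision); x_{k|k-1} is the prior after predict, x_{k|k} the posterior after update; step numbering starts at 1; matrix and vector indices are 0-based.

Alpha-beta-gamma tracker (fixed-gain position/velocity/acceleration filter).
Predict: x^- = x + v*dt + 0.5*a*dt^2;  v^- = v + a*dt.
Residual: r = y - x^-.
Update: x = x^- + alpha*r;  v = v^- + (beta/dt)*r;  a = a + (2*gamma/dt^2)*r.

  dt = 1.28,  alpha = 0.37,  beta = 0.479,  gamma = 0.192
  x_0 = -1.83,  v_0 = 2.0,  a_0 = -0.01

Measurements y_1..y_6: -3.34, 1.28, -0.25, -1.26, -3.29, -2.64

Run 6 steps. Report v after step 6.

v_post = -1.2601

step 1: x_pred=0.7218  r=-4.0618  x^+=-0.7811  v^+=0.4672  a^+=-0.9620
step 2: x_pred=-0.9711  r=2.2511  x^+=-0.1382  v^+=0.0783  a^+=-0.4344
step 3: x_pred=-0.3939  r=0.1439  x^+=-0.3406  v^+=-0.4239  a^+=-0.4007
step 4: x_pred=-1.2115  r=-0.0485  x^+=-1.2294  v^+=-0.9549  a^+=-0.4120
step 5: x_pred=-2.7893  r=-0.5007  x^+=-2.9745  v^+=-1.6697  a^+=-0.5294
step 6: x_pred=-5.5455  r=2.9055  x^+=-4.4704  v^+=-1.2601  a^+=0.1516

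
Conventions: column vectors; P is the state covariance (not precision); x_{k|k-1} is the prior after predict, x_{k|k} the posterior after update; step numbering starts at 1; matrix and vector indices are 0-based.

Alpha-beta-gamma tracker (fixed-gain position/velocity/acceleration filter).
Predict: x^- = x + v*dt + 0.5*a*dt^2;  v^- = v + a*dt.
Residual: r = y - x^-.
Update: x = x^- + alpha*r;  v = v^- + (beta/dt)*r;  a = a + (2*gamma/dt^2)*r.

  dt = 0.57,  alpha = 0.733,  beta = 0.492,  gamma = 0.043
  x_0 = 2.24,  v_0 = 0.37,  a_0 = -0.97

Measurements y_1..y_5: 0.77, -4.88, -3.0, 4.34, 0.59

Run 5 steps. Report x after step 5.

x_post = 1.5884

step 1: x_pred=2.2933  r=-1.5233  x^+=1.1767  v^+=-1.4978  a^+=-1.3732
step 2: x_pred=0.0999  r=-4.9799  x^+=-3.5504  v^+=-6.5790  a^+=-2.6914
step 3: x_pred=-7.7376  r=4.7376  x^+=-4.2649  v^+=-4.0238  a^+=-1.4374
step 4: x_pred=-6.7920  r=11.1320  x^+=1.3678  v^+=4.7656  a^+=1.5092
step 5: x_pred=4.3293  r=-3.7393  x^+=1.5884  v^+=2.3982  a^+=0.5194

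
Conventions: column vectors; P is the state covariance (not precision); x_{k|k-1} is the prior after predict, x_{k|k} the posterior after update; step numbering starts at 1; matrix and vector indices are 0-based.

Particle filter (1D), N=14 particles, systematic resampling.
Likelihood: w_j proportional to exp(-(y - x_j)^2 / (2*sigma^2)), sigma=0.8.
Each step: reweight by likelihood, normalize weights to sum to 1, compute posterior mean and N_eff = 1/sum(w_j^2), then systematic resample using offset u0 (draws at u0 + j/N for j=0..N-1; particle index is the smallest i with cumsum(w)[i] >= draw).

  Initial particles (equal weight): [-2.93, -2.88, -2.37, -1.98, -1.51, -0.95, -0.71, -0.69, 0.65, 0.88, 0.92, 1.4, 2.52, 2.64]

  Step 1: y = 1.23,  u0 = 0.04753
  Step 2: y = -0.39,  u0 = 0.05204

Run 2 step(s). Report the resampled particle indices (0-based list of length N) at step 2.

step 1: w=[0.0000, 0.0000, 0.0000, 0.0001, 0.0007, 0.0058, 0.0126, 0.0134, 0.1829, 0.2162, 0.2207, 0.2326, 0.0648, 0.0503]  mean=1.1092  Neff=5.2607  idx=[8, 8, 8, 9, 9, 9, 10, 10, 10, 11, 11, 11, 12, 13]
step 2: w=[0.1354, 0.1354, 0.1354, 0.0894, 0.0894, 0.0894, 0.0825, 0.0825, 0.0825, 0.0258, 0.0258, 0.0258, 0.0004, 0.0002]  mean=0.8378  Neff=9.8613  idx=[0, 0, 1, 1, 2, 3, 3, 4, 5, 6, 7, 7, 8, 11]

resampled_idx = [0, 0, 1, 1, 2, 3, 3, 4, 5, 6, 7, 7, 8, 11]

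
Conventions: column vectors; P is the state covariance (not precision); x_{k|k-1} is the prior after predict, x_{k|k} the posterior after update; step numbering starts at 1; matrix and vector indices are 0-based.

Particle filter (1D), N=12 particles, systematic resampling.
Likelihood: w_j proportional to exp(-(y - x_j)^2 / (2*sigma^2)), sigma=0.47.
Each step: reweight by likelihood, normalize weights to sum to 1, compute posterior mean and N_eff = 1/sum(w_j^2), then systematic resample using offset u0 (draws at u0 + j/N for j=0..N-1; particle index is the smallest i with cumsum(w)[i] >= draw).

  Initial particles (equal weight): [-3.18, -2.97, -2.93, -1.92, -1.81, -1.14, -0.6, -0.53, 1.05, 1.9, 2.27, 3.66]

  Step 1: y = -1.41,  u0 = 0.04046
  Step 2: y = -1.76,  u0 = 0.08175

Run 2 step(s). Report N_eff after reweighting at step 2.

step 1: w=[0.0003, 0.0016, 0.0021, 0.2212, 0.2775, 0.3379, 0.0903, 0.0691, 0.0000, 0.0000, 0.0000, 0.0000]  mean=-1.4150  Neff=3.9520  idx=[3, 3, 3, 4, 4, 4, 5, 5, 5, 5, 6, 7]
step 2: w=[0.1247, 0.1247, 0.1247, 0.1314, 0.1314, 0.1314, 0.0553, 0.0553, 0.0553, 0.0553, 0.0063, 0.0043]  mean=-1.6897  Neff=9.0340  idx=[0, 1, 1, 2, 3, 3, 4, 5, 5, 7, 8, 11]

N_eff = 9.0340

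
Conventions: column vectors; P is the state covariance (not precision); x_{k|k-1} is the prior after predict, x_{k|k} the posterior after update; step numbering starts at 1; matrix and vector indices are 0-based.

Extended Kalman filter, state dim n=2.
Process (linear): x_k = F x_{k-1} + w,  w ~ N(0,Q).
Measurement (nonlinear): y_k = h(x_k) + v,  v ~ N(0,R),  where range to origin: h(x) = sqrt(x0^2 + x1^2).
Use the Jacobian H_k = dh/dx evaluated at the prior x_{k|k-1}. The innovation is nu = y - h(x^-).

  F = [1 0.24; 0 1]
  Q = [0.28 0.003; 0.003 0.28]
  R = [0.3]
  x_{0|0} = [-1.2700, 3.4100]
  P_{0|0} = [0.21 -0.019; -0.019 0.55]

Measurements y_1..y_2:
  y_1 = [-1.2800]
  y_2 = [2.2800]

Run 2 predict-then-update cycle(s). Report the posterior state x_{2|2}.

step 1: x^-=[-0.4516, 3.4100]  P^-=[0.5126 0.1160; 0.1160 0.8300]  H_jac=[-0.1313 0.9913]  S=[1.0943]  K=[0.0436; 0.7380]  nu=[-4.7198]  x^+=[-0.6573, -0.0731]  P^+=[0.5105 0.0808; 0.0808 0.2340]
step 2: x^-=[-0.6749, -0.0731]  P^-=[0.8427 0.1400; 0.1400 0.5140]  H_jac=[-0.9942 -0.1076]  S=[1.1689]  K=[-0.7297; -0.1664]  nu=[1.6012]  x^+=[-1.8432, -0.3394]  P^+=[0.2204 -0.0019; -0.0019 0.4817]

x_post = [-1.8432, -0.3394]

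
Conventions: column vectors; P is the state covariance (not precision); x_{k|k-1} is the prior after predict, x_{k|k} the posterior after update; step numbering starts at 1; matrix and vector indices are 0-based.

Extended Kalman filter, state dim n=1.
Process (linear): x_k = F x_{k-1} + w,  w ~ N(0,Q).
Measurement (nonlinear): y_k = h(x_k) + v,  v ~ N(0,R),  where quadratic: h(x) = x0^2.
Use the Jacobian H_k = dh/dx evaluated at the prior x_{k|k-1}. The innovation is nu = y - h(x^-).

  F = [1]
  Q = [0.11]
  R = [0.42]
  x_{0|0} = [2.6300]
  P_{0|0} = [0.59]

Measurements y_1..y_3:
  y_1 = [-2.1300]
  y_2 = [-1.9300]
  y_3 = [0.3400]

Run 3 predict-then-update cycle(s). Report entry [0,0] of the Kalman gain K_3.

step 1: x^-=[2.6300]  P^-=[0.7000]  H_jac=[5.2600]  S=[19.7873]  K=[0.1861]  nu=[-9.0469]  x^+=[0.9466]  P^+=[0.0149]
step 2: x^-=[0.9466]  P^-=[0.1249]  H_jac=[1.8931]  S=[0.8675]  K=[0.2725]  nu=[-2.8260]  x^+=[0.1765]  P^+=[0.0605]
step 3: x^-=[0.1765]  P^-=[0.1705]  H_jac=[0.3531]  S=[0.4412]  K=[0.1364]  nu=[0.3088]  x^+=[0.2187]  P^+=[0.1622]

K[0,0] = 0.1364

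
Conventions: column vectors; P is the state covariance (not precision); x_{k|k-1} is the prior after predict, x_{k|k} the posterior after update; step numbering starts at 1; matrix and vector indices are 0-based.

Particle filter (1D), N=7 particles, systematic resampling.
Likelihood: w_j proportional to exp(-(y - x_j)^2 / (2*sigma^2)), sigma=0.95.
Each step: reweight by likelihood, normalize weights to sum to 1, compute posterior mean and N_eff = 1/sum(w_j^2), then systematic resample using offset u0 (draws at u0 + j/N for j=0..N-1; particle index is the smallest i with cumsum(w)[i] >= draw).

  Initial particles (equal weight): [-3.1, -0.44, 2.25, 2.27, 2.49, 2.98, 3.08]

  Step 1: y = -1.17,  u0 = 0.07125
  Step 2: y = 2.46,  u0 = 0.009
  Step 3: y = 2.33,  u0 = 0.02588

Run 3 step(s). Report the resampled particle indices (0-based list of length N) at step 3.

resampled_idx = [0, 1, 2, 3, 4, 5, 6]

step 1: w=[0.1451, 0.8507, 0.0018, 0.0016, 0.0007, 0.0001, 0.0001]  mean=-0.8145  Neff=1.3428  idx=[0, 1, 1, 1, 1, 1, 1]
step 2: w=[0.0000, 0.1667, 0.1667, 0.1667, 0.1667, 0.1667, 0.1667]  mean=-0.4400  Neff=6.0000  idx=[1, 1, 2, 3, 4, 5, 6]
step 3: w=[0.1429, 0.1429, 0.1429, 0.1429, 0.1429, 0.1429, 0.1429]  mean=-0.4400  Neff=7.0000  idx=[0, 1, 2, 3, 4, 5, 6]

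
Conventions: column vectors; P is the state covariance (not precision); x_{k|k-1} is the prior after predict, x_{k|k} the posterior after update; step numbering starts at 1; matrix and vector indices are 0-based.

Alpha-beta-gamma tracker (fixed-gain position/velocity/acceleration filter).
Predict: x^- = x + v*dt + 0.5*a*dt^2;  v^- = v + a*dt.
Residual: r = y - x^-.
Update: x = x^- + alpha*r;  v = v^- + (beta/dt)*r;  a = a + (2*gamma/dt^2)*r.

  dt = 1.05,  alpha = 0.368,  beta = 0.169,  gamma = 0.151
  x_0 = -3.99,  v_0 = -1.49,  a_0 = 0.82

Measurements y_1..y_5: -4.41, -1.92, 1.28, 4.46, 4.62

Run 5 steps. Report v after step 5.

v_post = 7.6862

step 1: x_pred=-5.1025  r=0.6925  x^+=-4.8476  v^+=-0.5175  a^+=1.0097
step 2: x_pred=-4.8345  r=2.9145  x^+=-3.7619  v^+=1.0117  a^+=1.8080
step 3: x_pred=-1.7030  r=2.9830  x^+=-0.6052  v^+=3.3903  a^+=2.6251
step 4: x_pred=4.4016  r=0.0584  x^+=4.4231  v^+=6.1560  a^+=2.6411
step 5: x_pred=12.3429  r=-7.7229  x^+=9.5009  v^+=7.6862  a^+=0.5256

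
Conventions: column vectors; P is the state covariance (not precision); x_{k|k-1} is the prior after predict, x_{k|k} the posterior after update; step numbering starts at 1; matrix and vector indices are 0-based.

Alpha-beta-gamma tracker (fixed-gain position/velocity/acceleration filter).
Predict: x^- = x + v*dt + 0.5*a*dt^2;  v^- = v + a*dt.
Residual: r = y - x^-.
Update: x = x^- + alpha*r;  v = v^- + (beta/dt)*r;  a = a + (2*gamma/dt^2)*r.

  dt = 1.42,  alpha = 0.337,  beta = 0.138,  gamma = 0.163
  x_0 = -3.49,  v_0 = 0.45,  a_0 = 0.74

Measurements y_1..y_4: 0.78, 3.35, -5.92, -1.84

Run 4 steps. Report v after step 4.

step 1: x_pred=-2.1049  r=2.8849  x^+=-1.1327  v^+=1.7812  a^+=1.2064
step 2: x_pred=2.6129  r=0.7371  x^+=2.8613  v^+=3.5659  a^+=1.3256
step 3: x_pred=9.2613  r=-15.1813  x^+=4.1452  v^+=3.9729  a^+=-1.1288
step 4: x_pred=8.6487  r=-10.4887  x^+=5.1140  v^+=1.3506  a^+=-2.8246

v_post = 1.3506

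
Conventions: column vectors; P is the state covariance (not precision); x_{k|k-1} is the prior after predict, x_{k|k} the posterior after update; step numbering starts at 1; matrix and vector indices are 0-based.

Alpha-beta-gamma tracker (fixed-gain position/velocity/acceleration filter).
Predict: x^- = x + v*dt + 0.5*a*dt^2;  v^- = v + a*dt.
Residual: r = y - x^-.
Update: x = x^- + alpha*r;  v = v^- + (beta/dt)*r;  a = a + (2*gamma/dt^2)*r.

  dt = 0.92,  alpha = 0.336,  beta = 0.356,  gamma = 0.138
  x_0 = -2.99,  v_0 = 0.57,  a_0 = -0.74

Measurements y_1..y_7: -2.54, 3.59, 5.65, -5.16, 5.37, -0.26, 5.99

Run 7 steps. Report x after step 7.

x_post = 1.4395

step 1: x_pred=-2.7788  r=0.2388  x^+=-2.6985  v^+=-0.0184  a^+=-0.6621
step 2: x_pred=-2.9957  r=6.5857  x^+=-0.7829  v^+=1.9208  a^+=1.4854
step 3: x_pred=1.6128  r=4.0372  x^+=2.9693  v^+=4.8495  a^+=2.8018
step 4: x_pred=8.6166  r=-13.7766  x^+=3.9877  v^+=2.0963  a^+=-1.6906
step 5: x_pred=5.2008  r=0.1692  x^+=5.2577  v^+=0.6064  a^+=-1.6354
step 6: x_pred=5.1235  r=-5.3835  x^+=3.3146  v^+=-2.9813  a^+=-3.3909
step 7: x_pred=-0.8632  r=6.8532  x^+=1.4395  v^+=-3.4490  a^+=-1.1561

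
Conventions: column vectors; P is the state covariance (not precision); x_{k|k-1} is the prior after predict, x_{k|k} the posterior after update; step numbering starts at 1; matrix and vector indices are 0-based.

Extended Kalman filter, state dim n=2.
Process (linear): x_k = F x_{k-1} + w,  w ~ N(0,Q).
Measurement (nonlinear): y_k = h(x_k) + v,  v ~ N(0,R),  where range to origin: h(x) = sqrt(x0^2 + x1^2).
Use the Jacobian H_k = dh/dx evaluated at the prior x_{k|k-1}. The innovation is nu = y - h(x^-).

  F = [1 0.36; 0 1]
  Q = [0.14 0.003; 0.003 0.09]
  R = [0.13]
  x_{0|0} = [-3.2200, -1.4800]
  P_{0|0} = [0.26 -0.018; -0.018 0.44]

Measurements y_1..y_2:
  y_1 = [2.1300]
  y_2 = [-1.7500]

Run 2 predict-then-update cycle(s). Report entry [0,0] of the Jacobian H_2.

H_jac[0,0] = -0.9780

step 1: x^-=[-3.7528, -1.4800]  P^-=[0.4441 0.1434; 0.1434 0.5300]  H_jac=[-0.9303 -0.3669]  S=[0.6835]  K=[-0.6813; -0.4796]  nu=[-1.9041]  x^+=[-2.4555, -0.5667]  P^+=[0.1268 -0.0800; -0.0800 0.3728]
step 2: x^-=[-2.6595, -0.5667]  P^-=[0.2575 0.0572; 0.0572 0.4628]  H_jac=[-0.9780 -0.2084]  S=[0.4197]  K=[-0.6284; -0.3631]  nu=[-4.4692]  x^+=[0.1489, 1.0561]  P^+=[0.0917 -0.0386; -0.0386 0.4074]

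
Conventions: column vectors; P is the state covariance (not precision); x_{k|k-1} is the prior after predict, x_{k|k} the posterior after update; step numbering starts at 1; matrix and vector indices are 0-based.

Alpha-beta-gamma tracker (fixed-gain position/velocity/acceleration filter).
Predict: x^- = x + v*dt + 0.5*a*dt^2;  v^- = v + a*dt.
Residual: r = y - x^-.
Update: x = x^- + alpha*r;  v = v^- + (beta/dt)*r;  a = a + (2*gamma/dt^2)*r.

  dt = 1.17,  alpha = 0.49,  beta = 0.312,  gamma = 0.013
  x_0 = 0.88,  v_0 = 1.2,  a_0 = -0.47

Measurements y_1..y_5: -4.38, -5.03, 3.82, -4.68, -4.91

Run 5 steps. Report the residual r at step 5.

resid = 0.4028

step 1: x_pred=1.9623  r=-6.3423  x^+=-1.1454  v^+=-1.0412  a^+=-0.5905
step 2: x_pred=-2.7677  r=-2.2623  x^+=-3.8763  v^+=-2.3353  a^+=-0.6334
step 3: x_pred=-7.0421  r=10.8621  x^+=-1.7197  v^+=-0.1798  a^+=-0.4271
step 4: x_pred=-2.2224  r=-2.4576  x^+=-3.4266  v^+=-1.3349  a^+=-0.4738
step 5: x_pred=-5.3128  r=0.4028  x^+=-5.1154  v^+=-1.7819  a^+=-0.4661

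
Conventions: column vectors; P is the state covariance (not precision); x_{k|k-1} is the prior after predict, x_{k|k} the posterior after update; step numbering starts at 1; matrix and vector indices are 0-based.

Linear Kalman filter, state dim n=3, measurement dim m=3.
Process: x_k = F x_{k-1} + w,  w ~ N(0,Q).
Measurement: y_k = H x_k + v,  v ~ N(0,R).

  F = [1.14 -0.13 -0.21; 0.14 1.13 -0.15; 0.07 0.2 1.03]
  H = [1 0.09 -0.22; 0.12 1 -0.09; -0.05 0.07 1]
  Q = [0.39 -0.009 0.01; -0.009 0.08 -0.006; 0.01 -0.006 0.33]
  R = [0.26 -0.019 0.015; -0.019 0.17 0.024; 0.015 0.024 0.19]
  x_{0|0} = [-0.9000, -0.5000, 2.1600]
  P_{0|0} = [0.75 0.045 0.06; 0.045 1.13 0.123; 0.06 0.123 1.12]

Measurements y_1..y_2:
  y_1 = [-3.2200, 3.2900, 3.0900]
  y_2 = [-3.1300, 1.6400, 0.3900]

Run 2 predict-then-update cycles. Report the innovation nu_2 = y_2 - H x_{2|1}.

innov = [1.2340, -0.5828, -3.2739]

step 1: x^-=[-1.4146, -1.0150, 2.0618]  P^-=[1.3978 -0.0017 -0.1440; -0.0017 1.5328 0.2360; -0.1440 0.2360 1.6277]  S=[1.8027 0.2802 -0.5314; 0.2802 1.6964 0.1931; -0.5314 0.1931 1.8761]  K=[0.8380 -0.0475 0.1282; -0.0714 0.8947 0.0707; 0.0041 -0.0591 0.8874]  nu=[-1.2605, 4.6603, 1.0285]  x^+=[-2.5603, 3.3173, 2.6940]  P^+=[0.2359 -0.0447 0.0507; -0.0447 0.1623 0.0202; 0.0507 0.0202 0.1684]
step 2: x^-=[-3.9157, 2.9860, 3.2591]  P^-=[0.6968 -0.0612 0.0336; -0.0612 0.2726 0.0319; 0.0336 0.0319 0.5307]  S=[0.9576 0.0266 -0.1025; 0.0266 0.4357 0.0296; -0.1025 0.0296 0.7253]  K=[0.7245 -0.0062 0.0951; -0.0579 0.6028 0.0418; -0.0030 -0.0768 0.7352]  nu=[1.2340, -0.5828, -3.2739]  x^+=[-3.3293, 2.4265, 0.8934]  P^+=[0.2020 -0.0331 0.0412; -0.0331 0.1096 0.0122; 0.0412 0.0122 0.1390]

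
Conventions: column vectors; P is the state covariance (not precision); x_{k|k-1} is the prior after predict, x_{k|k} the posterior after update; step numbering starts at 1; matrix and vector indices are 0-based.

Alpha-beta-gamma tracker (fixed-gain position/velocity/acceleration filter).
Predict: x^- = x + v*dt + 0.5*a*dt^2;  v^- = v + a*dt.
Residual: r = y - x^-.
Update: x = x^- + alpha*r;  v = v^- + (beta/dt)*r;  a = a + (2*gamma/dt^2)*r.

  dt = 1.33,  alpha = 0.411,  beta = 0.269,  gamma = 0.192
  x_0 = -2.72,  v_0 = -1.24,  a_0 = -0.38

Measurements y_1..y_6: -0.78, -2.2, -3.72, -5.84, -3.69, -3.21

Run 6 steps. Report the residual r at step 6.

resid = 0.4804

step 1: x_pred=-4.7053  r=3.9253  x^+=-3.0920  v^+=-0.9515  a^+=0.4721
step 2: x_pred=-3.9399  r=1.7399  x^+=-3.2248  v^+=0.0283  a^+=0.8498
step 3: x_pred=-2.4355  r=-1.2845  x^+=-2.9634  v^+=0.8988  a^+=0.5710
step 4: x_pred=-1.2630  r=-4.5770  x^+=-3.1442  v^+=0.7325  a^+=-0.4226
step 5: x_pred=-2.5437  r=-1.1463  x^+=-3.0148  v^+=-0.0614  a^+=-0.6714
step 6: x_pred=-3.6904  r=0.4804  x^+=-3.4930  v^+=-0.8573  a^+=-0.5672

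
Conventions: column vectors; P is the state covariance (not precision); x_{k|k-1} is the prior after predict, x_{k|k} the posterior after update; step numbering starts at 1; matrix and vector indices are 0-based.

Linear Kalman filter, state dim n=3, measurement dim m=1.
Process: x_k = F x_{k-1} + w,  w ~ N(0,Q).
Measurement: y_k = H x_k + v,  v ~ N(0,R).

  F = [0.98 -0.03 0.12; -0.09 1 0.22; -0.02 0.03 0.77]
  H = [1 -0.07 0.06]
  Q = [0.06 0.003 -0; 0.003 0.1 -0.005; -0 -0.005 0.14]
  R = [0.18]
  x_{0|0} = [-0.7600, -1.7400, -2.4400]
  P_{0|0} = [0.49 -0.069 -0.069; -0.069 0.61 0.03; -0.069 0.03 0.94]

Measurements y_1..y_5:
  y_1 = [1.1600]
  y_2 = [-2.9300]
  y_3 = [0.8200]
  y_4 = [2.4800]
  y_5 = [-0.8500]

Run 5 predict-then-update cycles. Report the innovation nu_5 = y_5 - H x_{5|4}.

innov = [-1.8393]

step 1: x^-=[-0.9854, -2.2084, -1.9158]  P^-=[0.5323 -0.1122 0.0221; -0.1122 0.7878 0.2034; 0.0221 0.2034 0.7017]  S=[0.7353]  K=[0.7364; -0.2110; 0.0680]  nu=[2.1058]  x^+=[0.5652, -2.6528, -1.7726]  P^+=[0.1336 0.0020 -0.0147; 0.0020 0.7551 0.2139; -0.0147 0.2139 0.6983]
step 2: x^-=[0.4208, -3.0936, -1.4558]  P^-=[0.1939 0.0103 0.0461; 0.0103 0.9843 0.3033; 0.0461 0.3033 0.5651]  S=[0.3823]  K=[0.5125; -0.1058; 0.1536]  nu=[-3.4800]  x^+=[-1.3629, -2.7254, -1.9905]  P^+=[0.0935 0.0310 0.0160; 0.0310 0.9800 0.3096; 0.0160 0.3096 0.5560]
step 3: x^-=[-1.4927, -3.0407, -1.5872]  P^-=[0.1584 0.0489 0.0556; 0.0489 1.2377 0.3573; 0.0556 0.3573 0.4844]  S=[0.3430]  K=[0.4614; -0.0477; 0.1738]  nu=[2.1951]  x^+=[-0.4798, -3.1453, -1.2056]  P^+=[0.0853 0.0564 0.0281; 0.0564 1.2369 0.3601; 0.0281 0.3601 0.4740]
step 4: x^-=[-0.5205, -3.3673, -1.0131]  P^-=[0.1506 0.0729 0.0568; 0.0729 1.5077 0.3889; 0.0568 0.3889 0.4379]  S=[0.3329]  K=[0.4472; -0.0280; 0.1677]  nu=[2.8256]  x^+=[0.7432, -3.4465, -0.5391]  P^+=[0.0840 0.0771 0.0318; 0.0771 1.5075 0.3904; 0.0318 0.3904 0.4285]
step 5: x^-=[0.7670, -3.6320, -0.5334]  P^-=[0.1483 0.0882 0.0552; 0.0882 1.7855 0.4121; 0.0552 0.4121 0.4124]  S=[0.3294]  K=[0.4416; -0.0366; 0.1552]  nu=[-1.8393]  x^+=[-0.0453, -3.5646, -0.8189]  P^+=[0.0841 0.0935 0.0326; 0.0935 1.7851 0.4140; 0.0326 0.4140 0.4045]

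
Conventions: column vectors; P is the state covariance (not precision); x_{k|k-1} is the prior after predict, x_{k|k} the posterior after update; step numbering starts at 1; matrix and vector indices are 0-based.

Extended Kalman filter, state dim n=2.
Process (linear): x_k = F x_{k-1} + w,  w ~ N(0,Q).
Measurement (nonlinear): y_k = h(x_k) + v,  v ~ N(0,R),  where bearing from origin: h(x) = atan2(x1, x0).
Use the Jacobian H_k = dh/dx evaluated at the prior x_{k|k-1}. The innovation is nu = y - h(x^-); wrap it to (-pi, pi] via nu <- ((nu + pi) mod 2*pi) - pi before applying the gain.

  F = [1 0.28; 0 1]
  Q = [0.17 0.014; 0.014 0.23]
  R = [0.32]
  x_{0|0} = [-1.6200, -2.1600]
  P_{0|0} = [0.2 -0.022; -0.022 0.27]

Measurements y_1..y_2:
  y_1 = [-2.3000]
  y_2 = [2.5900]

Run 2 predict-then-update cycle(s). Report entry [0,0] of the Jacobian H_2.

H_jac[0,0] = 0.1715

step 1: x^-=[-2.2248, -2.1600]  P^-=[0.3788 0.0676; 0.0676 0.5000]  H_jac=[0.2246 -0.2314]  S=[0.3589]  K=[0.1936; -0.2801]  nu=[0.0710]  x^+=[-2.2111, -2.1799]  P^+=[0.3654 0.0871; 0.0871 0.4719]
step 2: x^-=[-2.8214, -2.1799]  P^-=[0.6211 0.2332; 0.2332 0.7019]  H_jac=[0.1715 -0.2219]  S=[0.3551]  K=[0.1542; -0.3261]  nu=[-1.2094]  x^+=[-3.0079, -1.7855]  P^+=[0.6127 0.2510; 0.2510 0.6641]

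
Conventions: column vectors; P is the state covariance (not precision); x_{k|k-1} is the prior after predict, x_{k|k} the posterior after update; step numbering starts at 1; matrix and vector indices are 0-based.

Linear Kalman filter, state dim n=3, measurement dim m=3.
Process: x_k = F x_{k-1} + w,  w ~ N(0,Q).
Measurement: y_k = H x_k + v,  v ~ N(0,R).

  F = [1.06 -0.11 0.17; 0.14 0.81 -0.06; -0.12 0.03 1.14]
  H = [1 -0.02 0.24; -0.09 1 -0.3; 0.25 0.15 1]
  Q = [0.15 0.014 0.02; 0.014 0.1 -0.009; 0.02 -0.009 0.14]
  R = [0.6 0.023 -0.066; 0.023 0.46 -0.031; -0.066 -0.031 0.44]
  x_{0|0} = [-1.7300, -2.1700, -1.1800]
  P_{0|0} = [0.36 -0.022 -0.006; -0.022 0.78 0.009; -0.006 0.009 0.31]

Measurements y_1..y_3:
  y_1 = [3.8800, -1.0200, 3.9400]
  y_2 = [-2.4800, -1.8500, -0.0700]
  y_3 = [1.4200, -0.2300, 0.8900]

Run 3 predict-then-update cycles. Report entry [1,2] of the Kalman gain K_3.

K[1,2] = 0.0577

step 1: x^-=[-1.7957, -1.9291, -1.2027]  P^-=[0.5755 -0.0222 0.0225; -0.0222 0.6142 -0.0080; 0.0225 -0.0080 0.5512]  S=[1.2193 -0.1123 0.2288; -0.1123 1.1384 -0.1338; 0.2288 -0.1338 1.0482]  K=[0.4654 -0.0190 0.0515; -0.0061 0.5601 0.1478; 0.0223 -0.0915 0.5135]  nu=[5.9258, 0.3867, 5.8810]  x^+=[1.2578, -0.8793, 1.9141]  P^+=[0.2950 0.0024 -0.0816; 0.0024 0.2559 0.0091; -0.0816 0.0091 0.2464]
step 2: x^-=[1.7554, -0.6510, 2.0048]  P^-=[0.4614 0.0391 -0.0685; 0.0391 0.2756 -0.0301; -0.0685 -0.0301 0.4876]  S=[1.0554 -0.0054 0.0981; -0.0054 0.7905 -0.1545; 0.0981 -0.1545 0.9223]  K=[0.4194 0.0291 0.0174; 0.0191 0.3719 0.0831; 0.0008 -0.1205 0.4849]  nu=[-4.7295, -0.4396, -2.4160]  x^+=[-0.2829, -1.1057, 0.8822]  P^+=[0.2737 0.0195 -0.0923; 0.0195 0.1688 -0.0064; -0.0923 -0.0064 0.2411]
step 3: x^-=[-0.0283, -0.9882, 1.0065]  P^-=[0.4290 0.0563 -0.0766; 0.0563 0.2236 -0.0491; -0.0766 -0.0491 0.4821]  S=[1.0183 0.0141 0.0824; 0.0141 0.7456 -0.1727; 0.0824 -0.1727 0.9051]  K=[0.4001 0.0507 0.0164; 0.0301 0.3256 0.0577; 0.0027 -0.1403 0.4763]  nu=[1.1870, 1.0576, 0.0388]  x^+=[0.5008, -0.6059, 0.8798]  P^+=[0.2624 0.0285 -0.0906; 0.0285 0.1465 -0.0158; -0.0906 -0.0158 0.2388]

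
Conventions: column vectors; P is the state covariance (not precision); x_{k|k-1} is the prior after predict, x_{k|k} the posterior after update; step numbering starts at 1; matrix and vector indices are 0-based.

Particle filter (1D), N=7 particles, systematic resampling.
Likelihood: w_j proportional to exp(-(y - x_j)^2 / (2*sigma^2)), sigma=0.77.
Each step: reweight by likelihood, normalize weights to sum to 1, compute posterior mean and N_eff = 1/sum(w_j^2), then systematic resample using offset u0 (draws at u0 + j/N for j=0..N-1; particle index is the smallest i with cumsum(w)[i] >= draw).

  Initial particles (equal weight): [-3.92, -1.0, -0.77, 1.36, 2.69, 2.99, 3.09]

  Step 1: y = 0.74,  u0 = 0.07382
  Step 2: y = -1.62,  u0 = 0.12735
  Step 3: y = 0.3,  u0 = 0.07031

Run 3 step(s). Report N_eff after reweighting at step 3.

N_eff = 6.6453

step 1: w=[0.0000, 0.0770, 0.1446, 0.7152, 0.0400, 0.0138, 0.0094]  mean=0.9624  Neff=1.8512  idx=[1, 2, 3, 3, 3, 3, 3]
step 2: w=[0.5695, 0.4283, 0.0004, 0.0004, 0.0004, 0.0004, 0.0004]  mean=-0.8963  Neff=1.9693  idx=[0, 0, 0, 0, 1, 1, 1]
step 3: w=[0.1143, 0.1143, 0.1143, 0.1143, 0.1810, 0.1810, 0.1810]  mean=-0.8751  Neff=6.6453  idx=[0, 1, 3, 4, 5, 5, 6]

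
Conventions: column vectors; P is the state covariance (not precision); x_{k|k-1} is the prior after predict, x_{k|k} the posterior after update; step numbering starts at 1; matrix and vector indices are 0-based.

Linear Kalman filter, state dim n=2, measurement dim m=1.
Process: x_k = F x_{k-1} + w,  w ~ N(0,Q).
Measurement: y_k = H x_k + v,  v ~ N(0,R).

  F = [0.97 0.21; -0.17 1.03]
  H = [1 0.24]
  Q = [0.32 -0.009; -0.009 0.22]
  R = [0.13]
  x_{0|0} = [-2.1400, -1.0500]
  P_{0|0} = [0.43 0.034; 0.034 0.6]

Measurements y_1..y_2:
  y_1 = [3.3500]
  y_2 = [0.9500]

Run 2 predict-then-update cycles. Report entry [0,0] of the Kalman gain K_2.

step 1: x^-=[-2.2963, -0.7177]  P^-=[0.7649 0.0826; 0.0826 0.8571]  S=[0.9839]  K=[0.7975; 0.2930]  nu=[5.8185]  x^+=[2.3443, 0.9873]  P^+=[0.1390 -0.1473; -0.1473 0.7726]
step 2: x^-=[2.4813, 0.6184]  P^-=[0.4249 -0.0068; -0.0068 1.0952]  S=[0.6147]  K=[0.6885; 0.4166]  nu=[-1.6797]  x^+=[1.3248, -0.0814]  P^+=[0.1335 -0.1831; -0.1831 0.9885]

K[0,0] = 0.6885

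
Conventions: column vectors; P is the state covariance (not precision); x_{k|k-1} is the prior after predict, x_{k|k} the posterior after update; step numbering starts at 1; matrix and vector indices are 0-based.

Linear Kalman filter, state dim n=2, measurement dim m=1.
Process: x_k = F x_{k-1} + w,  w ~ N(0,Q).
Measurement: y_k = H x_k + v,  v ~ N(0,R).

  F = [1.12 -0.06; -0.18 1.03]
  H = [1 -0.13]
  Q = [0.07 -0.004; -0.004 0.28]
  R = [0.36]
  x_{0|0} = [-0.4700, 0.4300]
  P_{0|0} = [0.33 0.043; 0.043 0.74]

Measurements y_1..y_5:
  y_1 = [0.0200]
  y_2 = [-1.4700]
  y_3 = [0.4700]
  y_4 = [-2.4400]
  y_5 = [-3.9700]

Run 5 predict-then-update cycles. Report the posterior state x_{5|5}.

x_post = [-2.3468, 2.8077]

step 1: x^-=[-0.5522, 0.5275]  P^-=[0.4808 -0.0662; -0.0662 1.0598]  S=[0.8760]  K=[0.5588; -0.2328]  nu=[0.6408]  x^+=[-0.1942, 0.3783]  P^+=[0.2074 0.0478; 0.0478 1.0123]
step 2: x^-=[-0.2402, 0.4246]  P^-=[0.3273 -0.0527; -0.0527 1.3430]  S=[0.7237]  K=[0.4618; -0.3141]  nu=[-1.1746]  x^+=[-0.7826, 0.7935]  P^+=[0.1730 0.0522; 0.0522 1.2716]
step 3: x^-=[-0.9241, 0.9582]  P^-=[0.2846 -0.0566; -0.0566 1.6153]  S=[0.6866]  K=[0.4252; -0.3883]  nu=[1.5186]  x^+=[-0.2783, 0.3685]  P^+=[0.1605 0.0567; 0.0567 1.5117]
step 4: x^-=[-0.3338, 0.4296]  P^-=[0.2691 -0.0637; -0.0637 1.8679]  S=[0.6772]  K=[0.4096; -0.4527]  nu=[-2.0503]  x^+=[-1.1736, 1.3577]  P^+=[0.1555 0.0618; 0.0618 1.7292]
step 5: x^-=[-1.3959, 1.6097]  P^-=[0.2630 -0.0702; -0.0702 2.0966]  S=[0.6766]  K=[0.4021; -0.5066]  nu=[-2.3649]  x^+=[-2.3468, 2.8077]  P^+=[0.1535 0.0676; 0.0676 1.9230]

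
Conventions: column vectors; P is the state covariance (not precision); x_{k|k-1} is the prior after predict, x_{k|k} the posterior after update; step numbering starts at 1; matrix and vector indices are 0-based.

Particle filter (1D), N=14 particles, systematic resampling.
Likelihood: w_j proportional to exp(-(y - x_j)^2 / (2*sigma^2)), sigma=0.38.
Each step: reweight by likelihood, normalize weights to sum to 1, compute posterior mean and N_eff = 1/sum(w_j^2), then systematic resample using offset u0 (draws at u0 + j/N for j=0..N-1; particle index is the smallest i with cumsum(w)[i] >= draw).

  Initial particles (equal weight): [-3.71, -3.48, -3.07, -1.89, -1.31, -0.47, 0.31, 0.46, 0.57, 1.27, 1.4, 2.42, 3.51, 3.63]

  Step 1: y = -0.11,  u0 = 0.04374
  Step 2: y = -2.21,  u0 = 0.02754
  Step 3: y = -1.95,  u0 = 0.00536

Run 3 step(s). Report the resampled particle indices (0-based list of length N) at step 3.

step 1: w=[0.0000, 0.0000, 0.0000, 0.0000, 0.0040, 0.3720, 0.3163, 0.1892, 0.1175, 0.0008, 0.0002, 0.0000, 0.0000, 0.0000]  mean=0.0733  Neff=3.4716  idx=[5, 5, 5, 5, 5, 6, 6, 6, 6, 6, 7, 7, 8, 8]
step 2: w=[0.2000, 0.2000, 0.2000, 0.2000, 0.2000, 0.0000, 0.0000, 0.0000, 0.0000, 0.0000, 0.0000, 0.0000, 0.0000, 0.0000]  mean=-0.4700  Neff=5.0001  idx=[0, 0, 0, 1, 1, 1, 2, 2, 2, 3, 3, 4, 4, 4]
step 3: w=[0.0714, 0.0714, 0.0714, 0.0714, 0.0714, 0.0714, 0.0714, 0.0714, 0.0714, 0.0714, 0.0714, 0.0714, 0.0714, 0.0714]  mean=-0.4700  Neff=14.0000  idx=[0, 1, 2, 3, 4, 5, 6, 7, 8, 9, 10, 11, 12, 13]

resampled_idx = [0, 1, 2, 3, 4, 5, 6, 7, 8, 9, 10, 11, 12, 13]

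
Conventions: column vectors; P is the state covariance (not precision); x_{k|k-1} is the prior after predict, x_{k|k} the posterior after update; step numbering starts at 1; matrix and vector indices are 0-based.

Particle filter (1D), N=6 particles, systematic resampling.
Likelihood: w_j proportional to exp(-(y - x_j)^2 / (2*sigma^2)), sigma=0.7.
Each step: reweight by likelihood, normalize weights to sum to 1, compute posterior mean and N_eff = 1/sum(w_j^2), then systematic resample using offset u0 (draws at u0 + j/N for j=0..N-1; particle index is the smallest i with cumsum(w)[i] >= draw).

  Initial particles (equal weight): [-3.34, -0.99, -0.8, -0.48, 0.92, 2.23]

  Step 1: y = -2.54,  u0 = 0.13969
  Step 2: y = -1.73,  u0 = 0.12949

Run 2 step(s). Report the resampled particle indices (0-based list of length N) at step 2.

resampled_idx = [2, 4, 4, 4, 5, 5]

step 1: w=[0.7823, 0.1295, 0.0684, 0.0198, 0.0000, 0.0000]  mean=-2.8052  Neff=1.5778  idx=[0, 0, 0, 0, 1, 2]
step 2: w=[0.0559, 0.0559, 0.0559, 0.0559, 0.4504, 0.3259]  mean=-1.4538  Neff=3.1095  idx=[2, 4, 4, 4, 5, 5]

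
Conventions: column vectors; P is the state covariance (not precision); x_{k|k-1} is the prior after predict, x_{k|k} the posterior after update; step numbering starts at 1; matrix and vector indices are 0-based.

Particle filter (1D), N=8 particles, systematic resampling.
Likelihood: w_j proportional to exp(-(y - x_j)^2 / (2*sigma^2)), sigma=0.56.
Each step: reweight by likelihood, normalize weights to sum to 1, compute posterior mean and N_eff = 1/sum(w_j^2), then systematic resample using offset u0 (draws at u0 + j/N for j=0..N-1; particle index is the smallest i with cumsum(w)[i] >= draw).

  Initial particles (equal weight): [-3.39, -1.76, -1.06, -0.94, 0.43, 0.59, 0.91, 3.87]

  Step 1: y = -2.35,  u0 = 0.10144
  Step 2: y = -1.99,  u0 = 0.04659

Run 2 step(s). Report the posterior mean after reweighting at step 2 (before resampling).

post_mean = -1.7478

step 1: w=[0.2061, 0.6638, 0.0814, 0.0486, 0.0000, 0.0000, 0.0000, 0.0000]  mean=-1.9992  Neff=2.0318  idx=[0, 1, 1, 1, 1, 1, 1, 3]
step 2: w=[0.0077, 0.1604, 0.1604, 0.1604, 0.1604, 0.1604, 0.1604, 0.0301]  mean=-1.7478  Neff=6.4398  idx=[1, 2, 2, 3, 4, 5, 5, 6]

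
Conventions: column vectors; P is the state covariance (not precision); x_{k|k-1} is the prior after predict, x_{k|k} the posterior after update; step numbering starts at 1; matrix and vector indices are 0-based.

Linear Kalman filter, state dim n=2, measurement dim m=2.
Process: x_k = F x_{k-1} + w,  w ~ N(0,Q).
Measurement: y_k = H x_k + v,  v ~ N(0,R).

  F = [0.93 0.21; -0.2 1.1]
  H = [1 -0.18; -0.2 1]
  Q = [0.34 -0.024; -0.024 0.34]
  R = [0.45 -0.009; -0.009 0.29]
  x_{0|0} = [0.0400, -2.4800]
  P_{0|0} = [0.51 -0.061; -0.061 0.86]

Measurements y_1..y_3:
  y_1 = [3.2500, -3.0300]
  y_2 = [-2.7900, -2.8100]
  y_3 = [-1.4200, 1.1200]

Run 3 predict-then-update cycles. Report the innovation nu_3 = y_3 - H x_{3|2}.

step 1: x^-=[-0.4836, -2.7360]  P^-=[0.7952 0.0200; 0.0200 1.4278]  S=[1.2843 -0.4044; -0.4044 1.7417]  K=[0.6379 0.0682; 0.0786 0.8358]  nu=[3.2411, -0.3907]  x^+=[1.5572, -2.8079]  P^+=[0.2997 0.0740; 0.0740 0.2565]
step 2: x^-=[0.8585, -3.4001]  P^-=[0.6395 0.0521; 0.0521 0.6298]  S=[1.0911 -0.1963; -0.1963 0.9245]  K=[0.5851 0.0422; 0.0669 0.6841]  nu=[-4.2605, 0.7618]  x^+=[-1.6020, -3.1640]  P^+=[0.2740 0.0618; 0.0618 0.2102]
step 3: x^-=[-2.1543, -3.1600]  P^-=[0.6104 0.0342; 0.0342 0.5781]  S=[1.0668 -0.1997; -0.1997 0.8788]  K=[0.5720 0.0300; 0.0587 0.6633]  nu=[0.1655, 3.8492]  x^+=[-1.9443, -0.5970]  P^+=[0.2674 0.0570; 0.0570 0.2032]

innov = [0.1655, 3.8492]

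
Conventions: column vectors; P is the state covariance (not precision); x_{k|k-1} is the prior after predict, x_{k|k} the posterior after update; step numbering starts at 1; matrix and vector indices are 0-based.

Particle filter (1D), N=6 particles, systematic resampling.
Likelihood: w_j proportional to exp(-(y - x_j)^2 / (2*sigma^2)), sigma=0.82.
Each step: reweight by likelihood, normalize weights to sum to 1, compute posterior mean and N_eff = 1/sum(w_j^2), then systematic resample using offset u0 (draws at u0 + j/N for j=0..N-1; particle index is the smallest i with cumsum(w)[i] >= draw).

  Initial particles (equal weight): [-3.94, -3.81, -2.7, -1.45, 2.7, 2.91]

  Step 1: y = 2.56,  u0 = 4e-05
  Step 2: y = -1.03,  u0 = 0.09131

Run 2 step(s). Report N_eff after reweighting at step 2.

N_eff = 5.0677

step 1: w=[0.0000, 0.0000, 0.0000, 0.0000, 0.5191, 0.4809]  mean=2.8010  Neff=1.9971  idx=[4, 4, 4, 4, 5, 5]
step 2: w=[0.2172, 0.2172, 0.2172, 0.2172, 0.0656, 0.0656]  mean=2.7275  Neff=5.0677  idx=[0, 1, 1, 2, 3, 4]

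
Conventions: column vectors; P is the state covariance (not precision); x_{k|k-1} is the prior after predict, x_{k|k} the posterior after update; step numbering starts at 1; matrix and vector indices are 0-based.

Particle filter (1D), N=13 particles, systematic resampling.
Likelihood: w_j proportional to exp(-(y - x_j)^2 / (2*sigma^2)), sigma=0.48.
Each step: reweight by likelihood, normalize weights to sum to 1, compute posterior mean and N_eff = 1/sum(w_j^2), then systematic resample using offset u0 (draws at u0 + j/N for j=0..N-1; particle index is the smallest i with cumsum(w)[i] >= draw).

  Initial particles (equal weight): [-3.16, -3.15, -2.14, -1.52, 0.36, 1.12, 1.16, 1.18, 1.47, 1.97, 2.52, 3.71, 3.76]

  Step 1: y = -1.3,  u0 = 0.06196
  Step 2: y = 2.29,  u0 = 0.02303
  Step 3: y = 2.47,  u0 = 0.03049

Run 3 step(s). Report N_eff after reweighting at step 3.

step 1: w=[0.0005, 0.0005, 0.1931, 0.8037, 0.0023, 0.0000, 0.0000, 0.0000, 0.0000, 0.0000, 0.0000, 0.0000, 0.0000]  mean=-1.6371  Neff=1.4638  idx=[2, 2, 3, 3, 3, 3, 3, 3, 3, 3, 3, 3, 3]
step 2: w=[0.0000, 0.0000, 0.0909, 0.0909, 0.0909, 0.0909, 0.0909, 0.0909, 0.0909, 0.0909, 0.0909, 0.0909, 0.0909]  mean=-1.5200  Neff=11.0001  idx=[2, 3, 3, 4, 5, 6, 7, 8, 9, 9, 10, 11, 12]
step 3: w=[0.0769, 0.0769, 0.0769, 0.0769, 0.0769, 0.0769, 0.0769, 0.0769, 0.0769, 0.0769, 0.0769, 0.0769, 0.0769]  mean=-1.5200  Neff=13.0000  idx=[0, 1, 2, 3, 4, 5, 6, 7, 8, 9, 10, 11, 12]

N_eff = 13.0000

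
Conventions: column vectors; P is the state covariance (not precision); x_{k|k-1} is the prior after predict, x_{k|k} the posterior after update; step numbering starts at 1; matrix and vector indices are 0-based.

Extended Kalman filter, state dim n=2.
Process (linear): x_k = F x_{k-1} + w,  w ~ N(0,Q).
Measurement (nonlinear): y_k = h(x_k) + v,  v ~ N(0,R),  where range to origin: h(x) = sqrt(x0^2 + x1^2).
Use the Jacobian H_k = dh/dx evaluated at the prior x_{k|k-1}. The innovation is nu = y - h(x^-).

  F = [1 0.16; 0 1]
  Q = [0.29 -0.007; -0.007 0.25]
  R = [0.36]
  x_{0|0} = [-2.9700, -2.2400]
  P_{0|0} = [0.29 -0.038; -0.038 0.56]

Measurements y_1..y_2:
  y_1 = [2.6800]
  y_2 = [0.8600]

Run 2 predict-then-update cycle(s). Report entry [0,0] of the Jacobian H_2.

H_jac[0,0] = -0.8760

step 1: x^-=[-3.3284, -2.2400]  P^-=[0.5822 0.0446; 0.0446 0.8100]  H_jac=[-0.8296 -0.5583]  S=[1.0545]  K=[-0.4816; -0.4640]  nu=[-1.3320]  x^+=[-2.6869, -1.6220]  P^+=[0.3376 -0.1910; -0.1910 0.5830]
step 2: x^-=[-2.9464, -1.6220]  P^-=[0.5814 -0.1048; -0.1048 0.8330]  H_jac=[-0.8760 -0.4823]  S=[0.9114]  K=[-0.5034; -0.3401]  nu=[-2.5034]  x^+=[-1.6863, -0.7706]  P^+=[0.3504 -0.2608; -0.2608 0.7276]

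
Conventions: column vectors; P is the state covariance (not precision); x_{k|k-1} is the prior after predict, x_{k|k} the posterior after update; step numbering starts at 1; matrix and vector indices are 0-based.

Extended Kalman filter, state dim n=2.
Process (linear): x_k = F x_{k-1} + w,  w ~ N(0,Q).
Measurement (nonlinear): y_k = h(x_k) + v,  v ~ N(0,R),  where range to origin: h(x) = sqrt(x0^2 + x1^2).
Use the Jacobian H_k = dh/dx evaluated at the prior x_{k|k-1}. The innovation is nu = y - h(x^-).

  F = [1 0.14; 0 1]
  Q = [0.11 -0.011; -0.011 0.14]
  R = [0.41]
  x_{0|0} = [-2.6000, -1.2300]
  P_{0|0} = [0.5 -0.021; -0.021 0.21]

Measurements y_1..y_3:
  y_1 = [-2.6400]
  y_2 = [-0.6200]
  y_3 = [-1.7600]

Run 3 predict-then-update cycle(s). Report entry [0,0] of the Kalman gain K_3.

K[0,0] = 0.1614

step 1: x^-=[-2.7722, -1.2300]  P^-=[0.6082 -0.0026; -0.0026 0.3500]  H_jac=[-0.9141 -0.4056]  S=[0.9738]  K=[-0.5698; -0.1433]  nu=[-5.6728]  x^+=[0.4603, -0.4170]  P^+=[0.2920 -0.0821; -0.0821 0.3300]
step 2: x^-=[0.4019, -0.4170]  P^-=[0.3855 -0.0469; -0.0469 0.4700]  H_jac=[0.6940 -0.7200]  S=[0.8862]  K=[0.3400; -0.4186]  nu=[-1.1991]  x^+=[-0.0058, 0.0850]  P^+=[0.2830 0.0792; 0.0792 0.3147]
step 3: x^-=[0.0061, 0.0850]  P^-=[0.4214 0.1123; 0.1123 0.4547]  H_jac=[0.0715 0.9974]  S=[0.8806]  K=[0.1614; 0.5242]  nu=[-1.8452]  x^+=[-0.2917, -0.8823]  P^+=[0.3985 0.0378; 0.0378 0.2128]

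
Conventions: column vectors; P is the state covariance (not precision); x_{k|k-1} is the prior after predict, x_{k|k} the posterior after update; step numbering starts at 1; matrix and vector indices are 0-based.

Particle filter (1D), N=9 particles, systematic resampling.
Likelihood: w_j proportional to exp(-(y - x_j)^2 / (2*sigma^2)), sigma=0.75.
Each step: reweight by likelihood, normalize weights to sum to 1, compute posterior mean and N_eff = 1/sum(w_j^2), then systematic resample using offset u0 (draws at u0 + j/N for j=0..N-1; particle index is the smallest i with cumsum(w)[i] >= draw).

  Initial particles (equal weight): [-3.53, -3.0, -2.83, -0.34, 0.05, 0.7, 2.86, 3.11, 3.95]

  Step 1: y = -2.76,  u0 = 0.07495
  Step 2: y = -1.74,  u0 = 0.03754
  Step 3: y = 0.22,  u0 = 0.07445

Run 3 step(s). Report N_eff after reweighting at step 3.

step 1: w=[0.2322, 0.3737, 0.3916, 0.0022, 0.0004, 0.0000, 0.0000, 0.0000, 0.0000]  mean=-3.0496  Neff=2.8826  idx=[0, 0, 1, 1, 1, 2, 2, 2, 2]
step 2: w=[0.0259, 0.0259, 0.1089, 0.1089, 0.1089, 0.1554, 0.1554, 0.1554, 0.1554]  mean=-2.9218  Neff=7.4915  idx=[1, 2, 3, 4, 5, 6, 7, 7, 8]
step 3: w=[0.0024, 0.0628, 0.0628, 0.0628, 0.1619, 0.1619, 0.1619, 0.1619, 0.1619]  mean=-2.8637  Neff=7.0010  idx=[2, 3, 4, 5, 6, 6, 7, 8, 8]

N_eff = 7.0010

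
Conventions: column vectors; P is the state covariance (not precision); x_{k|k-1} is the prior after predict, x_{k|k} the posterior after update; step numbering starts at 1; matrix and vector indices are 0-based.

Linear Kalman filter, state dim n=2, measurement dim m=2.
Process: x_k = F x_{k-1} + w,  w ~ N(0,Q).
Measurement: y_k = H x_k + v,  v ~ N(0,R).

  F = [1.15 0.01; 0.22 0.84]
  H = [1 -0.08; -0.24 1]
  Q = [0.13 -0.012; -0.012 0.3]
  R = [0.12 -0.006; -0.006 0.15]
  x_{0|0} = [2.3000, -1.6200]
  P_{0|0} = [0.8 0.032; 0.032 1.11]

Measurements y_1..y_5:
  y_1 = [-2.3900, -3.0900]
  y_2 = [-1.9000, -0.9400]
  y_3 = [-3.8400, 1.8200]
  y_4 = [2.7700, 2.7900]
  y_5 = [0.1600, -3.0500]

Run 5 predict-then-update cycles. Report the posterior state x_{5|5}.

x_post = [0.3001, -1.6448]

step 1: x^-=[2.6288, -0.8548]  P^-=[1.1888 0.2307; 0.2307 1.1338]  S=[1.2792 -0.1469; -0.1469 1.2415]  K=[0.9224 0.0651; 0.2121 0.8937]  nu=[-5.0872, -1.6043]  x^+=[-2.1683, -3.3674]  P^+=[0.1128 0.0313; 0.0313 0.1403]
step 2: x^-=[-2.5272, -3.3057]  P^-=[0.2799 0.0480; 0.0480 0.4160]  S=[0.3949 -0.0575; -0.0575 0.5591]  K=[0.7047 0.0382; 0.1449 0.7384]  nu=[0.3627, 1.7591]  x^+=[-2.2043, -1.9542]  P^+=[0.0861 0.0222; 0.0222 0.1152]
step 3: x^-=[-2.5545, -2.1265]  P^-=[0.2444 0.0322; 0.0322 0.3937]  S=[0.3618 -0.0633; -0.0633 0.5423]  K=[0.6737 0.0299; 0.1292 0.7268]  nu=[-1.4556, 3.3334]  x^+=[-3.4354, 0.1081]  P^+=[0.0823 0.0202; 0.0202 0.1131]
step 4: x^-=[-3.9497, -0.6650]  P^-=[0.2393 0.0293; 0.0293 0.3912]  S=[0.3571 -0.0649; -0.0649 0.5409]  K=[0.6686 0.0282; 0.1262 0.7254]  nu=[6.6665, 2.5071]  x^+=[0.5784, 1.9946]  P^+=[0.0817 0.0198; 0.0198 0.1128]
step 5: x^-=[0.6851, 1.8028]  P^-=[0.2385 0.0288; 0.0288 0.3909]  S=[0.3563 -0.0652; -0.0652 0.5408]  K=[0.6678 0.0279; 0.1256 0.7251]  nu=[-0.3809, -4.6883]  x^+=[0.3001, -1.6448]  P^+=[0.0815 0.0197; 0.0197 0.1128]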